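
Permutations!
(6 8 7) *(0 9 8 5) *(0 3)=(0 9 8 7 6 5 3)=[9, 1, 2, 0, 4, 3, 5, 6, 7, 8]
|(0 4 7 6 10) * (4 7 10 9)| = 6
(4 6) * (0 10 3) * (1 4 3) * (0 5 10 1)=(0 1 4 6 3 5 10)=[1, 4, 2, 5, 6, 10, 3, 7, 8, 9, 0]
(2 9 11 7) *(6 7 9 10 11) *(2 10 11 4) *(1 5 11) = [0, 5, 1, 3, 2, 11, 7, 10, 8, 6, 4, 9] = (1 5 11 9 6 7 10 4 2)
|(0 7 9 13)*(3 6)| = |(0 7 9 13)(3 6)| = 4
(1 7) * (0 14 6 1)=(0 14 6 1 7)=[14, 7, 2, 3, 4, 5, 1, 0, 8, 9, 10, 11, 12, 13, 6]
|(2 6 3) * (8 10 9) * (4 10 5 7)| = 6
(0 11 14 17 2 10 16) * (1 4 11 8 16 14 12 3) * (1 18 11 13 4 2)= [8, 2, 10, 18, 13, 5, 6, 7, 16, 9, 14, 12, 3, 4, 17, 15, 0, 1, 11]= (0 8 16)(1 2 10 14 17)(3 18 11 12)(4 13)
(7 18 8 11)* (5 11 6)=(5 11 7 18 8 6)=[0, 1, 2, 3, 4, 11, 5, 18, 6, 9, 10, 7, 12, 13, 14, 15, 16, 17, 8]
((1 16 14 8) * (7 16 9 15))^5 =(1 14 7 9 8 16 15)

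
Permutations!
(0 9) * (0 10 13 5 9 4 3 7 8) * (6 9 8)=(0 4 3 7 6 9 10 13 5 8)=[4, 1, 2, 7, 3, 8, 9, 6, 0, 10, 13, 11, 12, 5]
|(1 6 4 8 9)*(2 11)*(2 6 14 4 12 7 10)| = 30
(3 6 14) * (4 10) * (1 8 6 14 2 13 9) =(1 8 6 2 13 9)(3 14)(4 10) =[0, 8, 13, 14, 10, 5, 2, 7, 6, 1, 4, 11, 12, 9, 3]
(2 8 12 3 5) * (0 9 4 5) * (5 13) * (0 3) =(0 9 4 13 5 2 8 12) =[9, 1, 8, 3, 13, 2, 6, 7, 12, 4, 10, 11, 0, 5]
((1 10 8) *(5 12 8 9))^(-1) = ((1 10 9 5 12 8))^(-1) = (1 8 12 5 9 10)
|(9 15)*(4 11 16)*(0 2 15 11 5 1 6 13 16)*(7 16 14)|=40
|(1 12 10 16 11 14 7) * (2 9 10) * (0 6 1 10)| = 30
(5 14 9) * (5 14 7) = (5 7)(9 14) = [0, 1, 2, 3, 4, 7, 6, 5, 8, 14, 10, 11, 12, 13, 9]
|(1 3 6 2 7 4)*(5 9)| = 6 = |(1 3 6 2 7 4)(5 9)|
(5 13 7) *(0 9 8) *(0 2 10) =(0 9 8 2 10)(5 13 7) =[9, 1, 10, 3, 4, 13, 6, 5, 2, 8, 0, 11, 12, 7]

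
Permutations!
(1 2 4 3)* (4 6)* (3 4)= (1 2 6 3)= [0, 2, 6, 1, 4, 5, 3]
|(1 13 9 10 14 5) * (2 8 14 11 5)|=|(1 13 9 10 11 5)(2 8 14)|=6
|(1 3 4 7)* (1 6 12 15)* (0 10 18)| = |(0 10 18)(1 3 4 7 6 12 15)| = 21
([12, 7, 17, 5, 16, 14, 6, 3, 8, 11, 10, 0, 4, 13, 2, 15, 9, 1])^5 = (0 11 9 16 4 12)(1 2 5 7 17 14 3)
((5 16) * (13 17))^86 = (17)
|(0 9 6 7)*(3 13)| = 4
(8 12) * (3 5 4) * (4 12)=(3 5 12 8 4)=[0, 1, 2, 5, 3, 12, 6, 7, 4, 9, 10, 11, 8]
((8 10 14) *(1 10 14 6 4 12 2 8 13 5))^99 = (1 5 13 14 8 2 12 4 6 10)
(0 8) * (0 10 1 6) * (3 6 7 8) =(0 3 6)(1 7 8 10) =[3, 7, 2, 6, 4, 5, 0, 8, 10, 9, 1]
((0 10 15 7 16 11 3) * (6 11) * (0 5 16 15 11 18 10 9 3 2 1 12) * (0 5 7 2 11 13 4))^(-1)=((0 9 3 7 15 2 1 12 5 16 6 18 10 13 4))^(-1)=(0 4 13 10 18 6 16 5 12 1 2 15 7 3 9)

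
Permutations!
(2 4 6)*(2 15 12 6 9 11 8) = (2 4 9 11 8)(6 15 12) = [0, 1, 4, 3, 9, 5, 15, 7, 2, 11, 10, 8, 6, 13, 14, 12]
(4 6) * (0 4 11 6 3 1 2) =(0 4 3 1 2)(6 11) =[4, 2, 0, 1, 3, 5, 11, 7, 8, 9, 10, 6]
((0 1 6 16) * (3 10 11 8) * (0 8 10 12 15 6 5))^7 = (0 1 5)(3 12 15 6 16 8)(10 11)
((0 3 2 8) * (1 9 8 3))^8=(9)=((0 1 9 8)(2 3))^8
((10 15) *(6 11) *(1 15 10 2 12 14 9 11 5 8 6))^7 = ((1 15 2 12 14 9 11)(5 8 6))^7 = (15)(5 8 6)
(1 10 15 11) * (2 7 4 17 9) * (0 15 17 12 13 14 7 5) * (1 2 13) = (0 15 11 2 5)(1 10 17 9 13 14 7 4 12) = [15, 10, 5, 3, 12, 0, 6, 4, 8, 13, 17, 2, 1, 14, 7, 11, 16, 9]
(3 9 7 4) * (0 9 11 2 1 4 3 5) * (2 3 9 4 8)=(0 4 5)(1 8 2)(3 11)(7 9)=[4, 8, 1, 11, 5, 0, 6, 9, 2, 7, 10, 3]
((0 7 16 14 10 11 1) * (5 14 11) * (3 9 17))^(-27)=((0 7 16 11 1)(3 9 17)(5 14 10))^(-27)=(17)(0 11 7 1 16)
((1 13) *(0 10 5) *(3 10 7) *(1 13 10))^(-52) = (13)(0 3 10)(1 5 7)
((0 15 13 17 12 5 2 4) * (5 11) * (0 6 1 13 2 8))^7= ((0 15 2 4 6 1 13 17 12 11 5 8))^7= (0 17 2 11 6 8 13 15 12 4 5 1)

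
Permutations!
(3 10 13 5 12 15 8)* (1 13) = (1 13 5 12 15 8 3 10) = [0, 13, 2, 10, 4, 12, 6, 7, 3, 9, 1, 11, 15, 5, 14, 8]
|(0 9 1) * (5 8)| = 6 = |(0 9 1)(5 8)|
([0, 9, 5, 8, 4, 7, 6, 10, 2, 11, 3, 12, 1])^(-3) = (1 9 11 12)(2 10)(3 5)(7 8)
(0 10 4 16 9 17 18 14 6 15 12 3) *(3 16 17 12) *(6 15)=(0 10 4 17 18 14 15 3)(9 12 16)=[10, 1, 2, 0, 17, 5, 6, 7, 8, 12, 4, 11, 16, 13, 15, 3, 9, 18, 14]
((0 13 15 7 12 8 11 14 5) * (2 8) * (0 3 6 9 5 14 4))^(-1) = (0 4 11 8 2 12 7 15 13)(3 5 9 6)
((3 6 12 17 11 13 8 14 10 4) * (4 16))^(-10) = ((3 6 12 17 11 13 8 14 10 16 4))^(-10) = (3 6 12 17 11 13 8 14 10 16 4)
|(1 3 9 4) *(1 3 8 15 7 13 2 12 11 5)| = |(1 8 15 7 13 2 12 11 5)(3 9 4)| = 9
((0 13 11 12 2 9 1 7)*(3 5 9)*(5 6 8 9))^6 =(0 6 13 8 11 9 12 1 2 7 3)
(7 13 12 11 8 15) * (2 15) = (2 15 7 13 12 11 8) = [0, 1, 15, 3, 4, 5, 6, 13, 2, 9, 10, 8, 11, 12, 14, 7]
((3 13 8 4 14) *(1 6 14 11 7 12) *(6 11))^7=(1 12 7 11)(3 13 8 4 6 14)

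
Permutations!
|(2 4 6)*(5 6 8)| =|(2 4 8 5 6)| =5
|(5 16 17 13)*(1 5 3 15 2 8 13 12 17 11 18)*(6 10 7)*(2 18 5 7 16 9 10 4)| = 10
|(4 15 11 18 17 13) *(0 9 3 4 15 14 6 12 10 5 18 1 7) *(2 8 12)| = |(0 9 3 4 14 6 2 8 12 10 5 18 17 13 15 11 1 7)| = 18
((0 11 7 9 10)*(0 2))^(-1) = ((0 11 7 9 10 2))^(-1) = (0 2 10 9 7 11)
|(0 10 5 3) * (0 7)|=|(0 10 5 3 7)|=5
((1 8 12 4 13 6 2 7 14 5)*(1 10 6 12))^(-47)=((1 8)(2 7 14 5 10 6)(4 13 12))^(-47)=(1 8)(2 7 14 5 10 6)(4 13 12)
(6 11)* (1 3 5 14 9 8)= (1 3 5 14 9 8)(6 11)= [0, 3, 2, 5, 4, 14, 11, 7, 1, 8, 10, 6, 12, 13, 9]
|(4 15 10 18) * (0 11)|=|(0 11)(4 15 10 18)|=4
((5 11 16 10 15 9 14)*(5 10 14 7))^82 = (5 16 10 9)(7 11 14 15)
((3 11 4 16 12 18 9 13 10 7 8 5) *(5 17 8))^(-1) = (3 5 7 10 13 9 18 12 16 4 11)(8 17)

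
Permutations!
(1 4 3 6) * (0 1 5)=[1, 4, 2, 6, 3, 0, 5]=(0 1 4 3 6 5)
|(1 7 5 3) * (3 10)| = |(1 7 5 10 3)| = 5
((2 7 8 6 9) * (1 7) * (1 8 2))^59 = (1 9 6 8 2 7)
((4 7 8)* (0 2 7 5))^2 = (0 7 4)(2 8 5)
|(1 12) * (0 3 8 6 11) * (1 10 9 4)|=5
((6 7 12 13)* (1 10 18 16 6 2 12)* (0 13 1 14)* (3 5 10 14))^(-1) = (0 14 1 12 2 13)(3 7 6 16 18 10 5)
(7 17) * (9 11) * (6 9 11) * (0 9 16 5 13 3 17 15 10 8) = (0 9 6 16 5 13 3 17 7 15 10 8) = [9, 1, 2, 17, 4, 13, 16, 15, 0, 6, 8, 11, 12, 3, 14, 10, 5, 7]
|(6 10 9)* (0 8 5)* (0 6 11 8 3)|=|(0 3)(5 6 10 9 11 8)|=6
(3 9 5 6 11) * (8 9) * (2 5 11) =(2 5 6)(3 8 9 11) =[0, 1, 5, 8, 4, 6, 2, 7, 9, 11, 10, 3]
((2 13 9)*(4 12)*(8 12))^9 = (13)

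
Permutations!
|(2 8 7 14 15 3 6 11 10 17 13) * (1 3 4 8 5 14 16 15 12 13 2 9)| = 60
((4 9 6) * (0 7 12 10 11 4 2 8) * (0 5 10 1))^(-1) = ((0 7 12 1)(2 8 5 10 11 4 9 6))^(-1) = (0 1 12 7)(2 6 9 4 11 10 5 8)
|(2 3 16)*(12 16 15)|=|(2 3 15 12 16)|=5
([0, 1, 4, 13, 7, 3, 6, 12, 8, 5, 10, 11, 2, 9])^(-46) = (2 7)(3 9)(4 12)(5 13)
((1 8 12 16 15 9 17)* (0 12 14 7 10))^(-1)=(0 10 7 14 8 1 17 9 15 16 12)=((0 12 16 15 9 17 1 8 14 7 10))^(-1)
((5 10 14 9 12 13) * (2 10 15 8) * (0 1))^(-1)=(0 1)(2 8 15 5 13 12 9 14 10)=((0 1)(2 10 14 9 12 13 5 15 8))^(-1)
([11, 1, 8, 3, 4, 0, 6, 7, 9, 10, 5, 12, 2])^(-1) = [5, 1, 12, 3, 4, 10, 6, 7, 2, 8, 9, 0, 11]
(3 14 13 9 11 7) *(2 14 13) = (2 14)(3 13 9 11 7) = [0, 1, 14, 13, 4, 5, 6, 3, 8, 11, 10, 7, 12, 9, 2]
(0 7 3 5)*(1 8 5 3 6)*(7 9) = (0 9 7 6 1 8 5) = [9, 8, 2, 3, 4, 0, 1, 6, 5, 7]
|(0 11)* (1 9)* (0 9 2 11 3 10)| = 12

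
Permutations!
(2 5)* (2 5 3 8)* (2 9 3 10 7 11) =[0, 1, 10, 8, 4, 5, 6, 11, 9, 3, 7, 2] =(2 10 7 11)(3 8 9)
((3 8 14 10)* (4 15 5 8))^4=(3 8 4 14 15 10 5)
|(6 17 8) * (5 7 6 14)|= 6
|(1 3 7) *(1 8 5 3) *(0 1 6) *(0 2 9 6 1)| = |(2 9 6)(3 7 8 5)| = 12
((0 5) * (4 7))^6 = ((0 5)(4 7))^6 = (7)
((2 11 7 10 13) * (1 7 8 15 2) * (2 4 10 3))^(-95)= ((1 7 3 2 11 8 15 4 10 13))^(-95)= (1 8)(2 10)(3 4)(7 15)(11 13)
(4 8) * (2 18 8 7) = (2 18 8 4 7) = [0, 1, 18, 3, 7, 5, 6, 2, 4, 9, 10, 11, 12, 13, 14, 15, 16, 17, 8]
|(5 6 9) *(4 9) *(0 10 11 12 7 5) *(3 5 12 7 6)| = |(0 10 11 7 12 6 4 9)(3 5)| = 8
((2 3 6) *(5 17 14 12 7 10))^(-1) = (2 6 3)(5 10 7 12 14 17)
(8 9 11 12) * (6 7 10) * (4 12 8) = (4 12)(6 7 10)(8 9 11) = [0, 1, 2, 3, 12, 5, 7, 10, 9, 11, 6, 8, 4]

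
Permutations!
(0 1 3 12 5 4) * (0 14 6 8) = (0 1 3 12 5 4 14 6 8) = [1, 3, 2, 12, 14, 4, 8, 7, 0, 9, 10, 11, 5, 13, 6]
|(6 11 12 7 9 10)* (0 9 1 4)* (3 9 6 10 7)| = 9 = |(0 6 11 12 3 9 7 1 4)|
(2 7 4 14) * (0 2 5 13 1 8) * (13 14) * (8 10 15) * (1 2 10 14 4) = (0 10 15 8)(1 14 5 4 13 2 7) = [10, 14, 7, 3, 13, 4, 6, 1, 0, 9, 15, 11, 12, 2, 5, 8]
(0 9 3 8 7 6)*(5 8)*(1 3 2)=[9, 3, 1, 5, 4, 8, 0, 6, 7, 2]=(0 9 2 1 3 5 8 7 6)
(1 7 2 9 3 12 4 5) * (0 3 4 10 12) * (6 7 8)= (0 3)(1 8 6 7 2 9 4 5)(10 12)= [3, 8, 9, 0, 5, 1, 7, 2, 6, 4, 12, 11, 10]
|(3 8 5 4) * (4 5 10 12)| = |(3 8 10 12 4)| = 5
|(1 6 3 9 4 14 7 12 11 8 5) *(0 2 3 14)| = 40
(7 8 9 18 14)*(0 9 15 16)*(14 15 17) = (0 9 18 15 16)(7 8 17 14) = [9, 1, 2, 3, 4, 5, 6, 8, 17, 18, 10, 11, 12, 13, 7, 16, 0, 14, 15]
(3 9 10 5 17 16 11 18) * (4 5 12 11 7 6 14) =[0, 1, 2, 9, 5, 17, 14, 6, 8, 10, 12, 18, 11, 13, 4, 15, 7, 16, 3] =(3 9 10 12 11 18)(4 5 17 16 7 6 14)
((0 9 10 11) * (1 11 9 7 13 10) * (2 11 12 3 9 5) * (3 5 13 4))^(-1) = ((0 7 4 3 9 1 12 5 2 11)(10 13))^(-1) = (0 11 2 5 12 1 9 3 4 7)(10 13)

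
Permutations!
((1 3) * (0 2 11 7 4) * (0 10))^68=((0 2 11 7 4 10)(1 3))^68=(0 11 4)(2 7 10)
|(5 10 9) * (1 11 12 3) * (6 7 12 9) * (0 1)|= |(0 1 11 9 5 10 6 7 12 3)|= 10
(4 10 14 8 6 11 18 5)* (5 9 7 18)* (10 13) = (4 13 10 14 8 6 11 5)(7 18 9) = [0, 1, 2, 3, 13, 4, 11, 18, 6, 7, 14, 5, 12, 10, 8, 15, 16, 17, 9]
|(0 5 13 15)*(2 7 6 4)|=4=|(0 5 13 15)(2 7 6 4)|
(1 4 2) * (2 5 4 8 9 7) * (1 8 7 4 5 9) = [0, 7, 8, 3, 9, 5, 6, 2, 1, 4] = (1 7 2 8)(4 9)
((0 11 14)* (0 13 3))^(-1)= (0 3 13 14 11)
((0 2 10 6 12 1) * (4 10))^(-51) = ((0 2 4 10 6 12 1))^(-51) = (0 12 10 2 1 6 4)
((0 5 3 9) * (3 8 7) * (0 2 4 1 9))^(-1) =((0 5 8 7 3)(1 9 2 4))^(-1) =(0 3 7 8 5)(1 4 2 9)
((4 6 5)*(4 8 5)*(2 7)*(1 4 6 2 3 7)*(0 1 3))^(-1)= (0 7 3 2 4 1)(5 8)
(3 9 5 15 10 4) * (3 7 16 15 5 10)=(3 9 10 4 7 16 15)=[0, 1, 2, 9, 7, 5, 6, 16, 8, 10, 4, 11, 12, 13, 14, 3, 15]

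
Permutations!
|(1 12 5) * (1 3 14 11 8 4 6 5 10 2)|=|(1 12 10 2)(3 14 11 8 4 6 5)|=28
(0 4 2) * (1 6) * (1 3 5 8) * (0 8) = (0 4 2 8 1 6 3 5) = [4, 6, 8, 5, 2, 0, 3, 7, 1]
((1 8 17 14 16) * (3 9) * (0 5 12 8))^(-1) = (0 1 16 14 17 8 12 5)(3 9)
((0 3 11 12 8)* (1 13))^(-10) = (13)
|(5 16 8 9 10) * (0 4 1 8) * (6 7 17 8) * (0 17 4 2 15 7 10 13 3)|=|(0 2 15 7 4 1 6 10 5 16 17 8 9 13 3)|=15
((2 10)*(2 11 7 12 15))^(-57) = (2 7)(10 12)(11 15)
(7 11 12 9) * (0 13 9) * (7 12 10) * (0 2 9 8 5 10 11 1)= (0 13 8 5 10 7 1)(2 9 12)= [13, 0, 9, 3, 4, 10, 6, 1, 5, 12, 7, 11, 2, 8]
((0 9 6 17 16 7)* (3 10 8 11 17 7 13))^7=(17)(0 7 6 9)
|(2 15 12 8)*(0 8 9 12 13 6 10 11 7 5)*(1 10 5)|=|(0 8 2 15 13 6 5)(1 10 11 7)(9 12)|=28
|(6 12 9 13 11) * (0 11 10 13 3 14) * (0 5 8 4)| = 10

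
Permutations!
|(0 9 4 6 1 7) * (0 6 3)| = |(0 9 4 3)(1 7 6)| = 12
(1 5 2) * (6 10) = (1 5 2)(6 10) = [0, 5, 1, 3, 4, 2, 10, 7, 8, 9, 6]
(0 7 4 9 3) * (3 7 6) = [6, 1, 2, 0, 9, 5, 3, 4, 8, 7] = (0 6 3)(4 9 7)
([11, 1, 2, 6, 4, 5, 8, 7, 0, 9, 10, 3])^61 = [11, 1, 2, 6, 4, 5, 8, 7, 0, 9, 10, 3]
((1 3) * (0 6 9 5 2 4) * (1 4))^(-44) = (0 2)(1 6)(3 9)(4 5)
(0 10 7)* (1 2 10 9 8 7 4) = [9, 2, 10, 3, 1, 5, 6, 0, 7, 8, 4] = (0 9 8 7)(1 2 10 4)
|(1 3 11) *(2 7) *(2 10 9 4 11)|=8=|(1 3 2 7 10 9 4 11)|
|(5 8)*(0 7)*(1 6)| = 2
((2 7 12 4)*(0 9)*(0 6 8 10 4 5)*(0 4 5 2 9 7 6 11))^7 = (0 5 2 11 10 12 9 8 7 4 6)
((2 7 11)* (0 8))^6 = ((0 8)(2 7 11))^6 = (11)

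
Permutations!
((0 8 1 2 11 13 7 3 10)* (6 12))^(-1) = ((0 8 1 2 11 13 7 3 10)(6 12))^(-1) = (0 10 3 7 13 11 2 1 8)(6 12)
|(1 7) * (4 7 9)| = 4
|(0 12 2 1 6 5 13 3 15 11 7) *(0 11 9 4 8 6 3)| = 12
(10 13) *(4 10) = (4 10 13) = [0, 1, 2, 3, 10, 5, 6, 7, 8, 9, 13, 11, 12, 4]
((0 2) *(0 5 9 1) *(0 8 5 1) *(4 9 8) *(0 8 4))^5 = ((0 2 1)(4 9 8 5))^5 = (0 1 2)(4 9 8 5)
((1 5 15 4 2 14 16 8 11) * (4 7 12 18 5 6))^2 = ((1 6 4 2 14 16 8 11)(5 15 7 12 18))^2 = (1 4 14 8)(2 16 11 6)(5 7 18 15 12)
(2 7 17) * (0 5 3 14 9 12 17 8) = (0 5 3 14 9 12 17 2 7 8) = [5, 1, 7, 14, 4, 3, 6, 8, 0, 12, 10, 11, 17, 13, 9, 15, 16, 2]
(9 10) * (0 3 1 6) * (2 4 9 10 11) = (0 3 1 6)(2 4 9 11) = [3, 6, 4, 1, 9, 5, 0, 7, 8, 11, 10, 2]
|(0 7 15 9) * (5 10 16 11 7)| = 8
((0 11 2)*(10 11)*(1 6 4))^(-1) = (0 2 11 10)(1 4 6)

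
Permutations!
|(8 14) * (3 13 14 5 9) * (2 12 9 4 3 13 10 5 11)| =28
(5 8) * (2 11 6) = (2 11 6)(5 8) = [0, 1, 11, 3, 4, 8, 2, 7, 5, 9, 10, 6]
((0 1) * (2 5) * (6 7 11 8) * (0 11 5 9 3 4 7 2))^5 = (0 2 5 6 7 8 4 11 3 1 9)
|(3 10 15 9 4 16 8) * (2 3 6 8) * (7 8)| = 21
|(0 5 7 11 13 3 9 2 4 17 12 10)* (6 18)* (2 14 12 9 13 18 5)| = |(0 2 4 17 9 14 12 10)(3 13)(5 7 11 18 6)| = 40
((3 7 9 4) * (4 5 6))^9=(3 5)(4 9)(6 7)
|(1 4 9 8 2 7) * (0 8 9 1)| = 4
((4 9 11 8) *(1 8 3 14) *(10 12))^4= (1 11 8 3 4 14 9)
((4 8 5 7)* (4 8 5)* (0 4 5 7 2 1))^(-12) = ((0 4 7 8 5 2 1))^(-12) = (0 7 5 1 4 8 2)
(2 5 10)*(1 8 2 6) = (1 8 2 5 10 6) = [0, 8, 5, 3, 4, 10, 1, 7, 2, 9, 6]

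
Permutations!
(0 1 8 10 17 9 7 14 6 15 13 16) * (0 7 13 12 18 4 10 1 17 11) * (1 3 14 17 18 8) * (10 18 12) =(0 12 8 3 14 6 15 10 11)(4 18)(7 17 9 13 16) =[12, 1, 2, 14, 18, 5, 15, 17, 3, 13, 11, 0, 8, 16, 6, 10, 7, 9, 4]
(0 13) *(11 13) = [11, 1, 2, 3, 4, 5, 6, 7, 8, 9, 10, 13, 12, 0] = (0 11 13)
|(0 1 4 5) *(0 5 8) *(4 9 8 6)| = 4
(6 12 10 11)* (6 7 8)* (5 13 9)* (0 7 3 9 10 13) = [7, 1, 2, 9, 4, 0, 12, 8, 6, 5, 11, 3, 13, 10] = (0 7 8 6 12 13 10 11 3 9 5)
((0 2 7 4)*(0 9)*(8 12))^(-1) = ((0 2 7 4 9)(8 12))^(-1) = (0 9 4 7 2)(8 12)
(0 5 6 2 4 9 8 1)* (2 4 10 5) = (0 2 10 5 6 4 9 8 1) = [2, 0, 10, 3, 9, 6, 4, 7, 1, 8, 5]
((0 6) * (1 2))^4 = (6)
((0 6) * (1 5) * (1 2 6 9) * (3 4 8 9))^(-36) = ((0 3 4 8 9 1 5 2 6))^(-36) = (9)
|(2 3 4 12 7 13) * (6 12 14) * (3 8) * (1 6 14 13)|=20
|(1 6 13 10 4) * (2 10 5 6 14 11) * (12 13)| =12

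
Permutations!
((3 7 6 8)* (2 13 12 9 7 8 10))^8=((2 13 12 9 7 6 10)(3 8))^8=(2 13 12 9 7 6 10)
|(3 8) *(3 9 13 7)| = |(3 8 9 13 7)| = 5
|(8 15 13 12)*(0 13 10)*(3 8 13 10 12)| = 10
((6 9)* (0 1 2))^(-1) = ((0 1 2)(6 9))^(-1) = (0 2 1)(6 9)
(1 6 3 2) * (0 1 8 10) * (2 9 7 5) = (0 1 6 3 9 7 5 2 8 10) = [1, 6, 8, 9, 4, 2, 3, 5, 10, 7, 0]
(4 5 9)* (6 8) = (4 5 9)(6 8) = [0, 1, 2, 3, 5, 9, 8, 7, 6, 4]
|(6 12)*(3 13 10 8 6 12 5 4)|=|(3 13 10 8 6 5 4)|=7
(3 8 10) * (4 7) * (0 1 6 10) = (0 1 6 10 3 8)(4 7) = [1, 6, 2, 8, 7, 5, 10, 4, 0, 9, 3]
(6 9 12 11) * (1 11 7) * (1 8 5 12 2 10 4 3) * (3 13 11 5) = [0, 5, 10, 1, 13, 12, 9, 8, 3, 2, 4, 6, 7, 11] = (1 5 12 7 8 3)(2 10 4 13 11 6 9)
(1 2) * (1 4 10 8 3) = (1 2 4 10 8 3) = [0, 2, 4, 1, 10, 5, 6, 7, 3, 9, 8]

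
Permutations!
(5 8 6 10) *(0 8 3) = (0 8 6 10 5 3) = [8, 1, 2, 0, 4, 3, 10, 7, 6, 9, 5]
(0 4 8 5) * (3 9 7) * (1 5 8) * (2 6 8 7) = (0 4 1 5)(2 6 8 7 3 9) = [4, 5, 6, 9, 1, 0, 8, 3, 7, 2]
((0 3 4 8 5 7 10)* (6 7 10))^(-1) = (0 10 5 8 4 3)(6 7)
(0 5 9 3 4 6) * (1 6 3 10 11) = (0 5 9 10 11 1 6)(3 4) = [5, 6, 2, 4, 3, 9, 0, 7, 8, 10, 11, 1]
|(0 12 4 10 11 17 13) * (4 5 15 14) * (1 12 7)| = 12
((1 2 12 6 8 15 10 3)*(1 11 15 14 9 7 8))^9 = (1 2 12 6)(3 11 15 10)(7 8 14 9)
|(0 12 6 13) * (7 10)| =4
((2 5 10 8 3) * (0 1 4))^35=(10)(0 4 1)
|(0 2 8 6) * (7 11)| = |(0 2 8 6)(7 11)| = 4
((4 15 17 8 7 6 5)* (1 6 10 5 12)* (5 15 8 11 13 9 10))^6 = ((1 6 12)(4 8 7 5)(9 10 15 17 11 13))^6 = (17)(4 7)(5 8)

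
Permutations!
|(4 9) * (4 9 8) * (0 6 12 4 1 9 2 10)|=|(0 6 12 4 8 1 9 2 10)|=9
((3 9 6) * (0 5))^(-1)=((0 5)(3 9 6))^(-1)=(0 5)(3 6 9)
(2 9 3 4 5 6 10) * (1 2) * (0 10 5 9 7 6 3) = [10, 2, 7, 4, 9, 3, 5, 6, 8, 0, 1] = (0 10 1 2 7 6 5 3 4 9)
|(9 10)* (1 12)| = |(1 12)(9 10)| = 2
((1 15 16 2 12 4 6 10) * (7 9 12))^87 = (1 4 7 15 6 9 16 10 12 2)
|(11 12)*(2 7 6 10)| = 4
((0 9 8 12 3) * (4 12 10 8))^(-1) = ((0 9 4 12 3)(8 10))^(-1) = (0 3 12 4 9)(8 10)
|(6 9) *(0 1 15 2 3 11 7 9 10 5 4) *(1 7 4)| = 12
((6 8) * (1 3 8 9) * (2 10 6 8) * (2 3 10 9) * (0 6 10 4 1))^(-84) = ((10)(0 6 2 9)(1 4))^(-84) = (10)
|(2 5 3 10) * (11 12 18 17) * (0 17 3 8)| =10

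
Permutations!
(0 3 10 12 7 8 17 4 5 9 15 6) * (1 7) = (0 3 10 12 1 7 8 17 4 5 9 15 6) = [3, 7, 2, 10, 5, 9, 0, 8, 17, 15, 12, 11, 1, 13, 14, 6, 16, 4]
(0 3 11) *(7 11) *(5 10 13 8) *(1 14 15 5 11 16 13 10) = [3, 14, 2, 7, 4, 1, 6, 16, 11, 9, 10, 0, 12, 8, 15, 5, 13] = (0 3 7 16 13 8 11)(1 14 15 5)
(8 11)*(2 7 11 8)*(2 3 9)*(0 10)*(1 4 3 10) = (0 1 4 3 9 2 7 11 10) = [1, 4, 7, 9, 3, 5, 6, 11, 8, 2, 0, 10]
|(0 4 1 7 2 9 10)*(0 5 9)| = |(0 4 1 7 2)(5 9 10)| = 15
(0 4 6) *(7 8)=[4, 1, 2, 3, 6, 5, 0, 8, 7]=(0 4 6)(7 8)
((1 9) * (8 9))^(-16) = ((1 8 9))^(-16) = (1 9 8)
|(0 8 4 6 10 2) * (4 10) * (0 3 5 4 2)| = |(0 8 10)(2 3 5 4 6)| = 15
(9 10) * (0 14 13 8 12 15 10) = [14, 1, 2, 3, 4, 5, 6, 7, 12, 0, 9, 11, 15, 8, 13, 10] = (0 14 13 8 12 15 10 9)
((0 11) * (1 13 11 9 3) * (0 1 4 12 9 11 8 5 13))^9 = (13)(3 4 12 9)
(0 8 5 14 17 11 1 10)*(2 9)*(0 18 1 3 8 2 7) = [2, 10, 9, 8, 4, 14, 6, 0, 5, 7, 18, 3, 12, 13, 17, 15, 16, 11, 1] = (0 2 9 7)(1 10 18)(3 8 5 14 17 11)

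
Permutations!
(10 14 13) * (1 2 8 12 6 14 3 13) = [0, 2, 8, 13, 4, 5, 14, 7, 12, 9, 3, 11, 6, 10, 1] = (1 2 8 12 6 14)(3 13 10)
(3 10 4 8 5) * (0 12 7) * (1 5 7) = [12, 5, 2, 10, 8, 3, 6, 0, 7, 9, 4, 11, 1] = (0 12 1 5 3 10 4 8 7)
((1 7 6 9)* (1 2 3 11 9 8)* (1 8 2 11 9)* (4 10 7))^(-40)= (1 2 4 3 10 9 7 11 6)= ((1 4 10 7 6 2 3 9 11))^(-40)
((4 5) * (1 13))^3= ((1 13)(4 5))^3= (1 13)(4 5)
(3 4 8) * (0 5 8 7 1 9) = [5, 9, 2, 4, 7, 8, 6, 1, 3, 0] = (0 5 8 3 4 7 1 9)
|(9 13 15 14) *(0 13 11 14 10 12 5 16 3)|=|(0 13 15 10 12 5 16 3)(9 11 14)|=24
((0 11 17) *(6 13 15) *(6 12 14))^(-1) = (0 17 11)(6 14 12 15 13) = ((0 11 17)(6 13 15 12 14))^(-1)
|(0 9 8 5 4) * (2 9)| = 6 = |(0 2 9 8 5 4)|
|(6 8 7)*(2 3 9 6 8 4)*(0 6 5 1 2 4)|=|(0 6)(1 2 3 9 5)(7 8)|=10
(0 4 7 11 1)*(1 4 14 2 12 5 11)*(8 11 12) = [14, 0, 8, 3, 7, 12, 6, 1, 11, 9, 10, 4, 5, 13, 2] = (0 14 2 8 11 4 7 1)(5 12)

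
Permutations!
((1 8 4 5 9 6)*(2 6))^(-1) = (1 6 2 9 5 4 8)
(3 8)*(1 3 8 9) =[0, 3, 2, 9, 4, 5, 6, 7, 8, 1] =(1 3 9)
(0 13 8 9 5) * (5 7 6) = (0 13 8 9 7 6 5) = [13, 1, 2, 3, 4, 0, 5, 6, 9, 7, 10, 11, 12, 8]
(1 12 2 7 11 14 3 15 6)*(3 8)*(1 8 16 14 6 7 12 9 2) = (1 9 2 12)(3 15 7 11 6 8)(14 16) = [0, 9, 12, 15, 4, 5, 8, 11, 3, 2, 10, 6, 1, 13, 16, 7, 14]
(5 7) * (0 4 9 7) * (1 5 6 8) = (0 4 9 7 6 8 1 5) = [4, 5, 2, 3, 9, 0, 8, 6, 1, 7]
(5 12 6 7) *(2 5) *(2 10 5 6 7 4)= (2 6 4)(5 12 7 10)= [0, 1, 6, 3, 2, 12, 4, 10, 8, 9, 5, 11, 7]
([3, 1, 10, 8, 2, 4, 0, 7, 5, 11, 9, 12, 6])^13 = [8, 1, 9, 5, 10, 2, 3, 7, 4, 12, 11, 6, 0]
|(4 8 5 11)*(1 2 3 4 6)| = 8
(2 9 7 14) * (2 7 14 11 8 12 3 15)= (2 9 14 7 11 8 12 3 15)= [0, 1, 9, 15, 4, 5, 6, 11, 12, 14, 10, 8, 3, 13, 7, 2]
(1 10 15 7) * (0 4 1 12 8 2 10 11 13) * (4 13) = (0 13)(1 11 4)(2 10 15 7 12 8) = [13, 11, 10, 3, 1, 5, 6, 12, 2, 9, 15, 4, 8, 0, 14, 7]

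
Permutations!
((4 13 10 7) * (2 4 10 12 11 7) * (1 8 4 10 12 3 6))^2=((1 8 4 13 3 6)(2 10)(7 12 11))^2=(1 4 3)(6 8 13)(7 11 12)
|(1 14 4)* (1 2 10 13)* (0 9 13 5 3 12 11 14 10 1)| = 9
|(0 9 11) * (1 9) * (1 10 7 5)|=7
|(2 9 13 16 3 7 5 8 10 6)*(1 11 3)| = 12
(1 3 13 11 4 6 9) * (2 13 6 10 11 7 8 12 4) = (1 3 6 9)(2 13 7 8 12 4 10 11) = [0, 3, 13, 6, 10, 5, 9, 8, 12, 1, 11, 2, 4, 7]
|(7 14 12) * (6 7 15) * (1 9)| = 10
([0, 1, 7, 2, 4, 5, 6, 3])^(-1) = (2 3 7)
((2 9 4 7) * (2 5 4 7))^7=(2 7 4 9 5)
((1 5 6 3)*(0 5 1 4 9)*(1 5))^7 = (9)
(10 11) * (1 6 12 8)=(1 6 12 8)(10 11)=[0, 6, 2, 3, 4, 5, 12, 7, 1, 9, 11, 10, 8]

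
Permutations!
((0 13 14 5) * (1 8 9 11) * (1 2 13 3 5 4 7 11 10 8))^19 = (0 3 5)(2 13 14 4 7 11)(8 9 10)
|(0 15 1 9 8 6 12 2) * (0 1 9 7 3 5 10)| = 12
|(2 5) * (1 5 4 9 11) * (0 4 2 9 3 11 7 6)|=|(0 4 3 11 1 5 9 7 6)|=9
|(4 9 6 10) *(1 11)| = 4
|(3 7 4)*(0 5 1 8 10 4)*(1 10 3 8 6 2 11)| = 28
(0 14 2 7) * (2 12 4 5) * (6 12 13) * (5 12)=(0 14 13 6 5 2 7)(4 12)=[14, 1, 7, 3, 12, 2, 5, 0, 8, 9, 10, 11, 4, 6, 13]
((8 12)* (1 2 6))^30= ((1 2 6)(8 12))^30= (12)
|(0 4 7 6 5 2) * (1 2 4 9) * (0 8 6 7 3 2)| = 6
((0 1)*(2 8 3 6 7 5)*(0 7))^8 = ((0 1 7 5 2 8 3 6))^8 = (8)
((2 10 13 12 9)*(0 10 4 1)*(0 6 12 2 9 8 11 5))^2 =(0 13 4 6 8 5 10 2 1 12 11)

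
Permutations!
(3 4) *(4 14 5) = (3 14 5 4) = [0, 1, 2, 14, 3, 4, 6, 7, 8, 9, 10, 11, 12, 13, 5]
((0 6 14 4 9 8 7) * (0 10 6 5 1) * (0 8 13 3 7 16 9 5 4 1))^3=(1 9 7 14 16 3 6 8 13 10)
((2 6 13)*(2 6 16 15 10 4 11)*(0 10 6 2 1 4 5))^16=(0 10 5)(1 4 11)(2 16 15 6 13)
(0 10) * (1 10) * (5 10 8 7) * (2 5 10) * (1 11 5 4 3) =[11, 8, 4, 1, 3, 2, 6, 10, 7, 9, 0, 5] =(0 11 5 2 4 3 1 8 7 10)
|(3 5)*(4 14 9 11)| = |(3 5)(4 14 9 11)| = 4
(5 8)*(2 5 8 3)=(8)(2 5 3)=[0, 1, 5, 2, 4, 3, 6, 7, 8]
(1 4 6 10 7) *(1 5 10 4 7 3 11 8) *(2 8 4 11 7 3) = (1 3 7 5 10 2 8)(4 6 11) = [0, 3, 8, 7, 6, 10, 11, 5, 1, 9, 2, 4]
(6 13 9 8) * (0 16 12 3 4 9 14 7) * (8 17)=[16, 1, 2, 4, 9, 5, 13, 0, 6, 17, 10, 11, 3, 14, 7, 15, 12, 8]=(0 16 12 3 4 9 17 8 6 13 14 7)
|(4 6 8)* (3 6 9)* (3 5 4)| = 3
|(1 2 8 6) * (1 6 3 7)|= |(1 2 8 3 7)|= 5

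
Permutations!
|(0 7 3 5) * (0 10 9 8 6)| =|(0 7 3 5 10 9 8 6)| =8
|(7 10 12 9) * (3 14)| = 4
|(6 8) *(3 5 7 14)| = |(3 5 7 14)(6 8)| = 4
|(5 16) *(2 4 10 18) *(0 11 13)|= 12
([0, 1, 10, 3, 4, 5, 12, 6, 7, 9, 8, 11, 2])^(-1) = (2 12 6 7 8 10)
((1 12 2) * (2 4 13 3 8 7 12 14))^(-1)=(1 2 14)(3 13 4 12 7 8)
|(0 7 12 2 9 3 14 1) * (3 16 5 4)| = 11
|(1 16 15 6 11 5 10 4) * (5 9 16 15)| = 9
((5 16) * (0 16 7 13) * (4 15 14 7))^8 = ((0 16 5 4 15 14 7 13))^8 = (16)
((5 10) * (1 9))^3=((1 9)(5 10))^3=(1 9)(5 10)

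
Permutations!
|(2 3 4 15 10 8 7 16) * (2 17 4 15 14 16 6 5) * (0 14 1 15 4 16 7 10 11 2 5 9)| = 30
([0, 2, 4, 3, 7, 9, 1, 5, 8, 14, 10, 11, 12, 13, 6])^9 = [0, 2, 4, 3, 7, 9, 1, 5, 8, 14, 10, 11, 12, 13, 6]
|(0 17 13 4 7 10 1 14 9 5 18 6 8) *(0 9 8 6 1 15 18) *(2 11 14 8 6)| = 12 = |(0 17 13 4 7 10 15 18 1 8 9 5)(2 11 14 6)|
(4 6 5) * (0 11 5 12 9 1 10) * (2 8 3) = [11, 10, 8, 2, 6, 4, 12, 7, 3, 1, 0, 5, 9] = (0 11 5 4 6 12 9 1 10)(2 8 3)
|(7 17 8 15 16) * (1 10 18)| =15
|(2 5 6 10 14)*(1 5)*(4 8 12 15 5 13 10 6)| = 5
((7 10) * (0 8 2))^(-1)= (0 2 8)(7 10)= ((0 8 2)(7 10))^(-1)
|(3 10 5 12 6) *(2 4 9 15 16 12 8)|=11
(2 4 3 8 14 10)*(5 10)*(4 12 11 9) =(2 12 11 9 4 3 8 14 5 10) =[0, 1, 12, 8, 3, 10, 6, 7, 14, 4, 2, 9, 11, 13, 5]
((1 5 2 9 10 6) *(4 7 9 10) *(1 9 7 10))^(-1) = (1 2 5)(4 9 6 10)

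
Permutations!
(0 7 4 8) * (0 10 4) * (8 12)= (0 7)(4 12 8 10)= [7, 1, 2, 3, 12, 5, 6, 0, 10, 9, 4, 11, 8]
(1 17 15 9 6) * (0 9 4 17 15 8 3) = (0 9 6 1 15 4 17 8 3) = [9, 15, 2, 0, 17, 5, 1, 7, 3, 6, 10, 11, 12, 13, 14, 4, 16, 8]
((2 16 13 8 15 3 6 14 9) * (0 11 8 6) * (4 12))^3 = (0 15 11 3 8)(2 6)(4 12)(9 13)(14 16)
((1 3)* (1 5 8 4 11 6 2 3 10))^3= (1 10)(2 8 6 5 11 3 4)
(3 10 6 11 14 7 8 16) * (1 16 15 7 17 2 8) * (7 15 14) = (1 16 3 10 6 11 7)(2 8 14 17) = [0, 16, 8, 10, 4, 5, 11, 1, 14, 9, 6, 7, 12, 13, 17, 15, 3, 2]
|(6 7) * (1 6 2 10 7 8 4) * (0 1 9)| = |(0 1 6 8 4 9)(2 10 7)| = 6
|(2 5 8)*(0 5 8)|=|(0 5)(2 8)|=2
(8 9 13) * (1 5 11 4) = [0, 5, 2, 3, 1, 11, 6, 7, 9, 13, 10, 4, 12, 8] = (1 5 11 4)(8 9 13)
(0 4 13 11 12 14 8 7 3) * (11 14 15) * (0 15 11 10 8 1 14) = (0 4 13)(1 14)(3 15 10 8 7)(11 12) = [4, 14, 2, 15, 13, 5, 6, 3, 7, 9, 8, 12, 11, 0, 1, 10]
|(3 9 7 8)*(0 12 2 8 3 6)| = |(0 12 2 8 6)(3 9 7)| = 15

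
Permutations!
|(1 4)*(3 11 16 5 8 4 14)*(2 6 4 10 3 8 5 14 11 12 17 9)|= 13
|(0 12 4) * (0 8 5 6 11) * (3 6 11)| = 6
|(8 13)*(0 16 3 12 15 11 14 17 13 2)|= |(0 16 3 12 15 11 14 17 13 8 2)|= 11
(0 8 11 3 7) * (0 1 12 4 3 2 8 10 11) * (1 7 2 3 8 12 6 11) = (0 10 1 6 11 3 2 12 4 8) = [10, 6, 12, 2, 8, 5, 11, 7, 0, 9, 1, 3, 4]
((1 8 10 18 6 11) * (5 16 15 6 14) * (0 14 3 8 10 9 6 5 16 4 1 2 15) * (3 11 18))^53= (0 16 14)(1 6 5 8 2 10 18 4 9 15 3 11)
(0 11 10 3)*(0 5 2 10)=(0 11)(2 10 3 5)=[11, 1, 10, 5, 4, 2, 6, 7, 8, 9, 3, 0]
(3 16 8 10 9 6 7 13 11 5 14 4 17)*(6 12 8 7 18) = [0, 1, 2, 16, 17, 14, 18, 13, 10, 12, 9, 5, 8, 11, 4, 15, 7, 3, 6] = (3 16 7 13 11 5 14 4 17)(6 18)(8 10 9 12)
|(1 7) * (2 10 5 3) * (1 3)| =|(1 7 3 2 10 5)| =6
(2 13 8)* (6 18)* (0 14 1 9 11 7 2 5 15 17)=(0 14 1 9 11 7 2 13 8 5 15 17)(6 18)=[14, 9, 13, 3, 4, 15, 18, 2, 5, 11, 10, 7, 12, 8, 1, 17, 16, 0, 6]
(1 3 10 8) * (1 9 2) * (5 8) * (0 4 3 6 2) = (0 4 3 10 5 8 9)(1 6 2) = [4, 6, 1, 10, 3, 8, 2, 7, 9, 0, 5]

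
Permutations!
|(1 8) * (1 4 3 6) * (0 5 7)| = 15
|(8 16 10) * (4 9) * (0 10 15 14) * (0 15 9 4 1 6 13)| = |(0 10 8 16 9 1 6 13)(14 15)| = 8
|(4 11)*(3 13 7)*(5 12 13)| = |(3 5 12 13 7)(4 11)| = 10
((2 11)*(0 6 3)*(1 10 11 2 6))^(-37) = (0 3 6 11 10 1)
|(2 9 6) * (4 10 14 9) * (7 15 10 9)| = 4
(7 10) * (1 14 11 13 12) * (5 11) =(1 14 5 11 13 12)(7 10) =[0, 14, 2, 3, 4, 11, 6, 10, 8, 9, 7, 13, 1, 12, 5]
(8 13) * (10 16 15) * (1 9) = (1 9)(8 13)(10 16 15) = [0, 9, 2, 3, 4, 5, 6, 7, 13, 1, 16, 11, 12, 8, 14, 10, 15]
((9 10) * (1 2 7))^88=(10)(1 2 7)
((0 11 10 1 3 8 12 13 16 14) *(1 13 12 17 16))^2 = ((0 11 10 13 1 3 8 17 16 14))^2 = (0 10 1 8 16)(3 17 14 11 13)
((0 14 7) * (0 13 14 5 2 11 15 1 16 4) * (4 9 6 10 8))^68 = (0 6 15)(1 5 10)(2 8 16)(4 9 11)(7 14 13)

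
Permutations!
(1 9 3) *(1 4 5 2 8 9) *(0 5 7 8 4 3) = (0 5 2 4 7 8 9) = [5, 1, 4, 3, 7, 2, 6, 8, 9, 0]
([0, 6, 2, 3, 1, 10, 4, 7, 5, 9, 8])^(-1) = [0, 4, 2, 3, 6, 8, 1, 7, 10, 9, 5]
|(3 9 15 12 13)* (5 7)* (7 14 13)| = 8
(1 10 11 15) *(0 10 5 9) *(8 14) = [10, 5, 2, 3, 4, 9, 6, 7, 14, 0, 11, 15, 12, 13, 8, 1] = (0 10 11 15 1 5 9)(8 14)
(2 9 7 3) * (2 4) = [0, 1, 9, 4, 2, 5, 6, 3, 8, 7] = (2 9 7 3 4)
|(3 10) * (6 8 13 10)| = 5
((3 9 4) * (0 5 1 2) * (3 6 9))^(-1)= (0 2 1 5)(4 9 6)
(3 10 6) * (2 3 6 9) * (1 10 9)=[0, 10, 3, 9, 4, 5, 6, 7, 8, 2, 1]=(1 10)(2 3 9)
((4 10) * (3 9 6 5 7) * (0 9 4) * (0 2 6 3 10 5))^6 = ((0 9 3 4 5 7 10 2 6))^6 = (0 10 4)(2 5 9)(3 6 7)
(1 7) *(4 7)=(1 4 7)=[0, 4, 2, 3, 7, 5, 6, 1]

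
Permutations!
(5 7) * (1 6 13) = (1 6 13)(5 7) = [0, 6, 2, 3, 4, 7, 13, 5, 8, 9, 10, 11, 12, 1]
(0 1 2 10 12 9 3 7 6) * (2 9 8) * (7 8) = [1, 9, 10, 8, 4, 5, 0, 6, 2, 3, 12, 11, 7] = (0 1 9 3 8 2 10 12 7 6)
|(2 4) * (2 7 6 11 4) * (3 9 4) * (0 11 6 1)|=7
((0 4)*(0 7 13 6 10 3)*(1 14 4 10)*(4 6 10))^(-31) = ((0 4 7 13 10 3)(1 14 6))^(-31) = (0 3 10 13 7 4)(1 6 14)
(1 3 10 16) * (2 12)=(1 3 10 16)(2 12)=[0, 3, 12, 10, 4, 5, 6, 7, 8, 9, 16, 11, 2, 13, 14, 15, 1]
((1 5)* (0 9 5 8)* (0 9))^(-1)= ((1 8 9 5))^(-1)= (1 5 9 8)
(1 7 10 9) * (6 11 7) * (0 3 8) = (0 3 8)(1 6 11 7 10 9) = [3, 6, 2, 8, 4, 5, 11, 10, 0, 1, 9, 7]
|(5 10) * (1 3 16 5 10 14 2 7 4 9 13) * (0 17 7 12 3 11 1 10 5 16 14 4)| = 60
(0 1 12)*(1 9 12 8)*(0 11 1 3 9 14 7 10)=(0 14 7 10)(1 8 3 9 12 11)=[14, 8, 2, 9, 4, 5, 6, 10, 3, 12, 0, 1, 11, 13, 7]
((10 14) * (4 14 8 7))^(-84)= (4 14 10 8 7)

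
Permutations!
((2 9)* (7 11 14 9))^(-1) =(2 9 14 11 7)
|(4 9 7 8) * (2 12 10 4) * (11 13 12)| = 9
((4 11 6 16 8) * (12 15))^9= ((4 11 6 16 8)(12 15))^9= (4 8 16 6 11)(12 15)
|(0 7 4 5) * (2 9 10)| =|(0 7 4 5)(2 9 10)| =12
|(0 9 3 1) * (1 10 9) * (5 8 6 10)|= |(0 1)(3 5 8 6 10 9)|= 6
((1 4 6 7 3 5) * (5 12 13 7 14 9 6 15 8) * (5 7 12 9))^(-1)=(1 5 14 6 9 3 7 8 15 4)(12 13)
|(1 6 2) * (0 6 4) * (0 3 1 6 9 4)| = 10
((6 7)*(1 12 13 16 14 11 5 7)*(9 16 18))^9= ((1 12 13 18 9 16 14 11 5 7 6))^9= (1 7 11 16 18 12 6 5 14 9 13)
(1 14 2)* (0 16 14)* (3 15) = (0 16 14 2 1)(3 15) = [16, 0, 1, 15, 4, 5, 6, 7, 8, 9, 10, 11, 12, 13, 2, 3, 14]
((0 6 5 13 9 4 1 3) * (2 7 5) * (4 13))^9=(0 6 2 7 5 4 1 3)(9 13)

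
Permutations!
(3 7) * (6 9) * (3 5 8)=(3 7 5 8)(6 9)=[0, 1, 2, 7, 4, 8, 9, 5, 3, 6]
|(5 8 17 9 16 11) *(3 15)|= |(3 15)(5 8 17 9 16 11)|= 6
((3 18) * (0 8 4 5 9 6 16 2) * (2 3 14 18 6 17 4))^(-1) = ((0 8 2)(3 6 16)(4 5 9 17)(14 18))^(-1) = (0 2 8)(3 16 6)(4 17 9 5)(14 18)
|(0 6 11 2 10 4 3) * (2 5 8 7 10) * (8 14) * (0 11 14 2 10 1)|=|(0 6 14 8 7 1)(2 10 4 3 11 5)|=6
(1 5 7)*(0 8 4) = (0 8 4)(1 5 7) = [8, 5, 2, 3, 0, 7, 6, 1, 4]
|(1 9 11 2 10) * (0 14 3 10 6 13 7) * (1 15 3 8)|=30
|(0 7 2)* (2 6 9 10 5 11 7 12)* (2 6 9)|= 20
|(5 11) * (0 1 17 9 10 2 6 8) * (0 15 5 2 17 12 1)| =|(1 12)(2 6 8 15 5 11)(9 10 17)| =6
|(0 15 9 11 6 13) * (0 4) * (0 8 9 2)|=6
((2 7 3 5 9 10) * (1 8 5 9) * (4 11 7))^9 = ((1 8 5)(2 4 11 7 3 9 10))^9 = (2 11 3 10 4 7 9)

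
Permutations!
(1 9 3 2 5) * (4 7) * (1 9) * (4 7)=(2 5 9 3)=[0, 1, 5, 2, 4, 9, 6, 7, 8, 3]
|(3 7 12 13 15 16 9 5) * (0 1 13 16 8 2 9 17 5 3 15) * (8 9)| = 24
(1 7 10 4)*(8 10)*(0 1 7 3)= (0 1 3)(4 7 8 10)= [1, 3, 2, 0, 7, 5, 6, 8, 10, 9, 4]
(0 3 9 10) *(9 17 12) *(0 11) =(0 3 17 12 9 10 11) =[3, 1, 2, 17, 4, 5, 6, 7, 8, 10, 11, 0, 9, 13, 14, 15, 16, 12]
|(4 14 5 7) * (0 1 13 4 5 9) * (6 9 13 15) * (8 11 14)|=|(0 1 15 6 9)(4 8 11 14 13)(5 7)|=10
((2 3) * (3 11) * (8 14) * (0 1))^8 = (14)(2 3 11)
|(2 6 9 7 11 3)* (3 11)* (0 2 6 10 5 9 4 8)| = 10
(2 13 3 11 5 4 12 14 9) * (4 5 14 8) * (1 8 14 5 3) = (1 8 4 12 14 9 2 13)(3 11 5) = [0, 8, 13, 11, 12, 3, 6, 7, 4, 2, 10, 5, 14, 1, 9]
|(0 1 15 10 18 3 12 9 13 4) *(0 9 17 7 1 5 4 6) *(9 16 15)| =15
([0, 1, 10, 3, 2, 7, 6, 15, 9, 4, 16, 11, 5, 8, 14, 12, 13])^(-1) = [0, 1, 4, 3, 9, 12, 6, 5, 13, 8, 2, 11, 15, 16, 14, 7, 10]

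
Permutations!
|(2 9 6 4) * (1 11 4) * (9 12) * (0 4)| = 8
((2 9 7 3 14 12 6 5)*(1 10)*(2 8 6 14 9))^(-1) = (1 10)(3 7 9)(5 6 8)(12 14)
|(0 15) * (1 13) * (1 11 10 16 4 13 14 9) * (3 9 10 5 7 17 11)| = |(0 15)(1 14 10 16 4 13 3 9)(5 7 17 11)| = 8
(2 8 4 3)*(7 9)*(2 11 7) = (2 8 4 3 11 7 9) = [0, 1, 8, 11, 3, 5, 6, 9, 4, 2, 10, 7]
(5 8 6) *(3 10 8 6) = (3 10 8)(5 6) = [0, 1, 2, 10, 4, 6, 5, 7, 3, 9, 8]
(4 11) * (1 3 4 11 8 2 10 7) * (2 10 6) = (11)(1 3 4 8 10 7)(2 6) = [0, 3, 6, 4, 8, 5, 2, 1, 10, 9, 7, 11]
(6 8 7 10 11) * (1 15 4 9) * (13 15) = (1 13 15 4 9)(6 8 7 10 11) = [0, 13, 2, 3, 9, 5, 8, 10, 7, 1, 11, 6, 12, 15, 14, 4]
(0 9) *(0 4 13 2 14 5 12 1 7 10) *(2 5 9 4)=(0 4 13 5 12 1 7 10)(2 14 9)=[4, 7, 14, 3, 13, 12, 6, 10, 8, 2, 0, 11, 1, 5, 9]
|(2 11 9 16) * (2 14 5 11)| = 5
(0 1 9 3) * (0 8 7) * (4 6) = (0 1 9 3 8 7)(4 6) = [1, 9, 2, 8, 6, 5, 4, 0, 7, 3]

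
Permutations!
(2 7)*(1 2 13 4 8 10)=[0, 2, 7, 3, 8, 5, 6, 13, 10, 9, 1, 11, 12, 4]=(1 2 7 13 4 8 10)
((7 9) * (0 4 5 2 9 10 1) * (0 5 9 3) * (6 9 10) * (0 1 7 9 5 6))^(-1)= (0 7 10 4)(1 3 2 5 6)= ((0 4 10 7)(1 6 5 2 3))^(-1)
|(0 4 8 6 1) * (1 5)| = |(0 4 8 6 5 1)| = 6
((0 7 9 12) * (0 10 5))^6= ((0 7 9 12 10 5))^6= (12)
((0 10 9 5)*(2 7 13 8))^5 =(0 10 9 5)(2 7 13 8)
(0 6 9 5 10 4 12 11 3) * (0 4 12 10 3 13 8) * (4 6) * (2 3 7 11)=(0 4 10 12 2 3 6 9 5 7 11 13 8)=[4, 1, 3, 6, 10, 7, 9, 11, 0, 5, 12, 13, 2, 8]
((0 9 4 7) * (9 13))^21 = ((0 13 9 4 7))^21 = (0 13 9 4 7)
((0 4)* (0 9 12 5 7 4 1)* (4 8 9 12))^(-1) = (0 1)(4 9 8 7 5 12)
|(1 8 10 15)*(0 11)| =4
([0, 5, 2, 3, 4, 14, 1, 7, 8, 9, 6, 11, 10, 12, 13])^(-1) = [0, 6, 2, 3, 4, 1, 10, 7, 8, 9, 12, 11, 13, 14, 5]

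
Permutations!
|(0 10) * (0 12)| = 3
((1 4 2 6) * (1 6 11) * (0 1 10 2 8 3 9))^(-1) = (0 9 3 8 4 1)(2 10 11)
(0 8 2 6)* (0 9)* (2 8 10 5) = [10, 1, 6, 3, 4, 2, 9, 7, 8, 0, 5] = (0 10 5 2 6 9)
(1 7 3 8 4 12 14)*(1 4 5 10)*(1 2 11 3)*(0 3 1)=(0 3 8 5 10 2 11 1 7)(4 12 14)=[3, 7, 11, 8, 12, 10, 6, 0, 5, 9, 2, 1, 14, 13, 4]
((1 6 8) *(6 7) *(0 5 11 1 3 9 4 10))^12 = (0 5 11 1 7 6 8 3 9 4 10)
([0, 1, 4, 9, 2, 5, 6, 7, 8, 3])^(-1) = (2 4)(3 9)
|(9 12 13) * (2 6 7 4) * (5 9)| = |(2 6 7 4)(5 9 12 13)| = 4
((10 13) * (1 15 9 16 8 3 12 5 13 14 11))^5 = ((1 15 9 16 8 3 12 5 13 10 14 11))^5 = (1 3 14 16 13 15 12 11 8 10 9 5)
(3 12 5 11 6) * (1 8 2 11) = (1 8 2 11 6 3 12 5) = [0, 8, 11, 12, 4, 1, 3, 7, 2, 9, 10, 6, 5]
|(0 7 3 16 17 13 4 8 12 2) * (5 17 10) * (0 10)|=8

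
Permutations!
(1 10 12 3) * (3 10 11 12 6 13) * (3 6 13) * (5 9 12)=[0, 11, 2, 1, 4, 9, 3, 7, 8, 12, 13, 5, 10, 6]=(1 11 5 9 12 10 13 6 3)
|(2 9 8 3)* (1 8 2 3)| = |(1 8)(2 9)| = 2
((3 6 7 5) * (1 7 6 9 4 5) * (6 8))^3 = (1 7)(3 5 4 9)(6 8)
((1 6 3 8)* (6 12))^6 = (1 12 6 3 8)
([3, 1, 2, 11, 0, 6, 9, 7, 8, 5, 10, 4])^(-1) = (0 4 11 3)(5 9 6)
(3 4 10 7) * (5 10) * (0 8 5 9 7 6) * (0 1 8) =[0, 8, 2, 4, 9, 10, 1, 3, 5, 7, 6] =(1 8 5 10 6)(3 4 9 7)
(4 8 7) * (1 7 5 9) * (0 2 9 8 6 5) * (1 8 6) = [2, 7, 9, 3, 1, 6, 5, 4, 0, 8] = (0 2 9 8)(1 7 4)(5 6)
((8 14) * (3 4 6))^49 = ((3 4 6)(8 14))^49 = (3 4 6)(8 14)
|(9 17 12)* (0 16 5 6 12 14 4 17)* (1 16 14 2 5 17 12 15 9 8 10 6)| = 45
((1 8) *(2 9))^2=((1 8)(2 9))^2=(9)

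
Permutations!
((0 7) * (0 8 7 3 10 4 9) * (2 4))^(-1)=(0 9 4 2 10 3)(7 8)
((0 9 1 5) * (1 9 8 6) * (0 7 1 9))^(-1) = (0 9 6 8)(1 7 5)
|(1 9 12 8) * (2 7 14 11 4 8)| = 9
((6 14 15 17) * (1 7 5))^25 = (1 7 5)(6 14 15 17)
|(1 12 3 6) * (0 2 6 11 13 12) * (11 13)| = |(0 2 6 1)(3 13 12)| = 12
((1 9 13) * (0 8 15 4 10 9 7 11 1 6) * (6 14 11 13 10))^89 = (0 6 4 15 8)(1 11 14 13 7)(9 10)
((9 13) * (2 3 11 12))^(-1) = ((2 3 11 12)(9 13))^(-1) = (2 12 11 3)(9 13)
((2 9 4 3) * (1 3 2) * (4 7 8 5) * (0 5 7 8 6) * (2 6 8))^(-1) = ((0 5 4 6)(1 3)(2 9)(7 8))^(-1) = (0 6 4 5)(1 3)(2 9)(7 8)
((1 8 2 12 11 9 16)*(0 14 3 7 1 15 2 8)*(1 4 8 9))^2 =(0 3 4 9 15 12 1 14 7 8 16 2 11)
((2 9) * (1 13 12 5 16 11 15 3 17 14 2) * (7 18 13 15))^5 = ((1 15 3 17 14 2 9)(5 16 11 7 18 13 12))^5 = (1 2 17 15 9 14 3)(5 13 7 16 12 18 11)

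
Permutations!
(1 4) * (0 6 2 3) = (0 6 2 3)(1 4) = [6, 4, 3, 0, 1, 5, 2]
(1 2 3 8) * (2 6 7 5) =[0, 6, 3, 8, 4, 2, 7, 5, 1] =(1 6 7 5 2 3 8)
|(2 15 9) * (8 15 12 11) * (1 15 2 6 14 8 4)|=|(1 15 9 6 14 8 2 12 11 4)|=10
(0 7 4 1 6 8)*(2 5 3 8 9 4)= (0 7 2 5 3 8)(1 6 9 4)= [7, 6, 5, 8, 1, 3, 9, 2, 0, 4]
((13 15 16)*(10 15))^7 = (10 13 16 15)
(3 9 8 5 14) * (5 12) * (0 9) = (0 9 8 12 5 14 3) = [9, 1, 2, 0, 4, 14, 6, 7, 12, 8, 10, 11, 5, 13, 3]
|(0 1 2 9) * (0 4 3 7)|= 7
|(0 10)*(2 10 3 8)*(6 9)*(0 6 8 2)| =|(0 3 2 10 6 9 8)| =7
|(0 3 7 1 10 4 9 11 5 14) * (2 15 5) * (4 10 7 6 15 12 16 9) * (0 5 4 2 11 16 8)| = |(0 3 6 15 4 2 12 8)(1 7)(5 14)(9 16)| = 8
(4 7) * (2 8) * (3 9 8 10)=(2 10 3 9 8)(4 7)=[0, 1, 10, 9, 7, 5, 6, 4, 2, 8, 3]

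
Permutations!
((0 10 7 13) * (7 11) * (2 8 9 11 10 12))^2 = ((0 12 2 8 9 11 7 13))^2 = (0 2 9 7)(8 11 13 12)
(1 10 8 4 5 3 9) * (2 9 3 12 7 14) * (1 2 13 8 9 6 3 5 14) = (1 10 9 2 6 3 5 12 7)(4 14 13 8) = [0, 10, 6, 5, 14, 12, 3, 1, 4, 2, 9, 11, 7, 8, 13]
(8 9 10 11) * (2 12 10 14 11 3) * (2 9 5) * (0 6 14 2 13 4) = [6, 1, 12, 9, 0, 13, 14, 7, 5, 2, 3, 8, 10, 4, 11] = (0 6 14 11 8 5 13 4)(2 12 10 3 9)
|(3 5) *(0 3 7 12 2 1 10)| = |(0 3 5 7 12 2 1 10)| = 8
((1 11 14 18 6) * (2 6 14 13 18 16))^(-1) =((1 11 13 18 14 16 2 6))^(-1) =(1 6 2 16 14 18 13 11)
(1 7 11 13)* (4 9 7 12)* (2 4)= [0, 12, 4, 3, 9, 5, 6, 11, 8, 7, 10, 13, 2, 1]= (1 12 2 4 9 7 11 13)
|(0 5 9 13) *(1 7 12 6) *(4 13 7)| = |(0 5 9 7 12 6 1 4 13)| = 9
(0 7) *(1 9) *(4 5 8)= (0 7)(1 9)(4 5 8)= [7, 9, 2, 3, 5, 8, 6, 0, 4, 1]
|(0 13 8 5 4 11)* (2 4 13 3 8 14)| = 9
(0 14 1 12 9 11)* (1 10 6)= [14, 12, 2, 3, 4, 5, 1, 7, 8, 11, 6, 0, 9, 13, 10]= (0 14 10 6 1 12 9 11)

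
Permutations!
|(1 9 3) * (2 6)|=6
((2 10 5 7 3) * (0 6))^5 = (10)(0 6)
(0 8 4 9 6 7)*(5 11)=[8, 1, 2, 3, 9, 11, 7, 0, 4, 6, 10, 5]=(0 8 4 9 6 7)(5 11)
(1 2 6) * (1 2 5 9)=[0, 5, 6, 3, 4, 9, 2, 7, 8, 1]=(1 5 9)(2 6)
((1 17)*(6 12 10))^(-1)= (1 17)(6 10 12)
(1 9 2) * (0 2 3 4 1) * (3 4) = (0 2)(1 9 4) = [2, 9, 0, 3, 1, 5, 6, 7, 8, 4]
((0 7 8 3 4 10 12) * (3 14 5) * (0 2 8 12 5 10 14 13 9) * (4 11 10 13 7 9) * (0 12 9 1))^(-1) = (0 1)(2 12 9 7 8)(3 5 10 11)(4 13 14)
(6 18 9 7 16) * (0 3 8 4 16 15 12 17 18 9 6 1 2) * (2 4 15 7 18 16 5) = [3, 4, 0, 8, 5, 2, 9, 7, 15, 18, 10, 11, 17, 13, 14, 12, 1, 16, 6] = (0 3 8 15 12 17 16 1 4 5 2)(6 9 18)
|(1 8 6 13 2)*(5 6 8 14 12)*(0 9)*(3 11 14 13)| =6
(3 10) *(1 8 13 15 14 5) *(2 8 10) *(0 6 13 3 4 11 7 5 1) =(0 6 13 15 14 1 10 4 11 7 5)(2 8 3) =[6, 10, 8, 2, 11, 0, 13, 5, 3, 9, 4, 7, 12, 15, 1, 14]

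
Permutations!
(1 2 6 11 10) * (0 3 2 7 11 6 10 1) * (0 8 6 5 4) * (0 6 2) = (0 3)(1 7 11)(2 10 8)(4 6 5) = [3, 7, 10, 0, 6, 4, 5, 11, 2, 9, 8, 1]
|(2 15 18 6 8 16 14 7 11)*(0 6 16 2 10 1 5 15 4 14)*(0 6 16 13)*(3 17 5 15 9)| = 28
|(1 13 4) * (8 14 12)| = 3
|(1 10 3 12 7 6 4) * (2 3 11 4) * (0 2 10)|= |(0 2 3 12 7 6 10 11 4 1)|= 10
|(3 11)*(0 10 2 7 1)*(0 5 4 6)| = 8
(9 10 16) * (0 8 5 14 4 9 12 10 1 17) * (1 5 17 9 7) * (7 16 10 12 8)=[7, 9, 2, 3, 16, 14, 6, 1, 17, 5, 10, 11, 12, 13, 4, 15, 8, 0]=(0 7 1 9 5 14 4 16 8 17)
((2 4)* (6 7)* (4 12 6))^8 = (2 7 12 4 6)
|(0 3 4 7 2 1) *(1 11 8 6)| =|(0 3 4 7 2 11 8 6 1)| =9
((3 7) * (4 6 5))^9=((3 7)(4 6 5))^9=(3 7)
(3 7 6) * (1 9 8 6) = (1 9 8 6 3 7) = [0, 9, 2, 7, 4, 5, 3, 1, 6, 8]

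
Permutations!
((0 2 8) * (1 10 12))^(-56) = (0 2 8)(1 10 12) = ((0 2 8)(1 10 12))^(-56)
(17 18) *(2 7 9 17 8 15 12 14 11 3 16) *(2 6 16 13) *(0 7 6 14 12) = (0 7 9 17 18 8 15)(2 6 16 14 11 3 13) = [7, 1, 6, 13, 4, 5, 16, 9, 15, 17, 10, 3, 12, 2, 11, 0, 14, 18, 8]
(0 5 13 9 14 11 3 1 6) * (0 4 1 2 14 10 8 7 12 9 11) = [5, 6, 14, 2, 1, 13, 4, 12, 7, 10, 8, 3, 9, 11, 0] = (0 5 13 11 3 2 14)(1 6 4)(7 12 9 10 8)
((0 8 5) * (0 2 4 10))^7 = ((0 8 5 2 4 10))^7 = (0 8 5 2 4 10)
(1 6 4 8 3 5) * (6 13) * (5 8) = (1 13 6 4 5)(3 8) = [0, 13, 2, 8, 5, 1, 4, 7, 3, 9, 10, 11, 12, 6]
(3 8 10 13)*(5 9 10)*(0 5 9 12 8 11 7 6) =(0 5 12 8 9 10 13 3 11 7 6) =[5, 1, 2, 11, 4, 12, 0, 6, 9, 10, 13, 7, 8, 3]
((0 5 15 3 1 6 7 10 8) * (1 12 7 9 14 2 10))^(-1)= ((0 5 15 3 12 7 1 6 9 14 2 10 8))^(-1)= (0 8 10 2 14 9 6 1 7 12 3 15 5)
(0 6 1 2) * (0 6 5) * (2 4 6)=(0 5)(1 4 6)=[5, 4, 2, 3, 6, 0, 1]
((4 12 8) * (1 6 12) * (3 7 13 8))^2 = (1 12 7 8)(3 13 4 6)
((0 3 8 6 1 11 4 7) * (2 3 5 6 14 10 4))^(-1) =((0 5 6 1 11 2 3 8 14 10 4 7))^(-1) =(0 7 4 10 14 8 3 2 11 1 6 5)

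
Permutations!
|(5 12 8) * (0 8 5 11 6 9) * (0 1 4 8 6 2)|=|(0 6 9 1 4 8 11 2)(5 12)|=8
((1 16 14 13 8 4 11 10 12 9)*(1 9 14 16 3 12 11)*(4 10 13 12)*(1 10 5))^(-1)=((16)(1 3 4 10 11 13 8 5)(12 14))^(-1)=(16)(1 5 8 13 11 10 4 3)(12 14)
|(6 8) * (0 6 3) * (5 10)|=|(0 6 8 3)(5 10)|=4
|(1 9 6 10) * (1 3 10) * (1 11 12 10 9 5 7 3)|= 9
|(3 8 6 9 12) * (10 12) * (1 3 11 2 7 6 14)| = |(1 3 8 14)(2 7 6 9 10 12 11)| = 28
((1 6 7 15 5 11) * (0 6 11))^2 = (0 7 5 6 15)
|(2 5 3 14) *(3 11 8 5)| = |(2 3 14)(5 11 8)| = 3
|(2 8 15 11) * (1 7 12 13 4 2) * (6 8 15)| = |(1 7 12 13 4 2 15 11)(6 8)| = 8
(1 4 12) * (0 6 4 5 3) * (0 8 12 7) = (0 6 4 7)(1 5 3 8 12) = [6, 5, 2, 8, 7, 3, 4, 0, 12, 9, 10, 11, 1]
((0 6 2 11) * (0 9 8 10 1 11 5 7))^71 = (0 6 2 5 7)(1 11 9 8 10) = ((0 6 2 5 7)(1 11 9 8 10))^71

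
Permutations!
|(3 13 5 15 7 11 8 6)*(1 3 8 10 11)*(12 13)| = |(1 3 12 13 5 15 7)(6 8)(10 11)| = 14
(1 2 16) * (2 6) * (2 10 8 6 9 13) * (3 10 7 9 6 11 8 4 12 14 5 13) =(1 6 7 9 3 10 4 12 14 5 13 2 16)(8 11) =[0, 6, 16, 10, 12, 13, 7, 9, 11, 3, 4, 8, 14, 2, 5, 15, 1]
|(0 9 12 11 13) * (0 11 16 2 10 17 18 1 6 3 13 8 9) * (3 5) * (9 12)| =13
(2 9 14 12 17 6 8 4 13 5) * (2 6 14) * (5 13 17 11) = (2 9)(4 17 14 12 11 5 6 8) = [0, 1, 9, 3, 17, 6, 8, 7, 4, 2, 10, 5, 11, 13, 12, 15, 16, 14]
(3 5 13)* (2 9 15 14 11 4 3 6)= [0, 1, 9, 5, 3, 13, 2, 7, 8, 15, 10, 4, 12, 6, 11, 14]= (2 9 15 14 11 4 3 5 13 6)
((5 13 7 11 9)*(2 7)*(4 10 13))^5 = ((2 7 11 9 5 4 10 13))^5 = (2 4 11 13 5 7 10 9)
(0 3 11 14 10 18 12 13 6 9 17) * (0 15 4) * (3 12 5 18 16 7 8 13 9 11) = (0 12 9 17 15 4)(5 18)(6 11 14 10 16 7 8 13) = [12, 1, 2, 3, 0, 18, 11, 8, 13, 17, 16, 14, 9, 6, 10, 4, 7, 15, 5]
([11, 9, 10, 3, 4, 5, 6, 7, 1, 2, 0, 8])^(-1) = (0 10 2 9 1 8 11)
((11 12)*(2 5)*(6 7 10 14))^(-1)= (2 5)(6 14 10 7)(11 12)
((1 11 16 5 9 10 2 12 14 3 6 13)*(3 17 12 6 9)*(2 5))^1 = (1 11 16 2 6 13)(3 9 10 5)(12 14 17)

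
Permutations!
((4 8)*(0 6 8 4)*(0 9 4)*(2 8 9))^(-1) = ((0 6 9 4)(2 8))^(-1) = (0 4 9 6)(2 8)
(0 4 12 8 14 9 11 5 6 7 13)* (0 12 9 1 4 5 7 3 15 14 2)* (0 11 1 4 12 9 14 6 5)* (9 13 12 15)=(1 15 6 3 9)(2 11 7 12 8)(4 14)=[0, 15, 11, 9, 14, 5, 3, 12, 2, 1, 10, 7, 8, 13, 4, 6]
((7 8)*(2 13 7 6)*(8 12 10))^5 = (2 8 12 13 6 10 7)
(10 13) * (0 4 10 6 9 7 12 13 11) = [4, 1, 2, 3, 10, 5, 9, 12, 8, 7, 11, 0, 13, 6] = (0 4 10 11)(6 9 7 12 13)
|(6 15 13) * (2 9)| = |(2 9)(6 15 13)| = 6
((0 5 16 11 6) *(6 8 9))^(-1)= ((0 5 16 11 8 9 6))^(-1)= (0 6 9 8 11 16 5)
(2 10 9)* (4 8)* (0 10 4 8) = (0 10 9 2 4) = [10, 1, 4, 3, 0, 5, 6, 7, 8, 2, 9]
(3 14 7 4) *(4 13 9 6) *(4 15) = (3 14 7 13 9 6 15 4) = [0, 1, 2, 14, 3, 5, 15, 13, 8, 6, 10, 11, 12, 9, 7, 4]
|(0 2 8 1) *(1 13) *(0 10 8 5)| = |(0 2 5)(1 10 8 13)| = 12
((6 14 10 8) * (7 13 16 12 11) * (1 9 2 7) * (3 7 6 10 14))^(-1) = (1 11 12 16 13 7 3 6 2 9)(8 10)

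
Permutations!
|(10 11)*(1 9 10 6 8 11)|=3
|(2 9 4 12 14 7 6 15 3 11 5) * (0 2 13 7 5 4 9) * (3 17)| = |(0 2)(3 11 4 12 14 5 13 7 6 15 17)| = 22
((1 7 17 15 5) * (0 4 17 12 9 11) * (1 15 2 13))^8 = (0 9 7 13 17)(1 2 4 11 12)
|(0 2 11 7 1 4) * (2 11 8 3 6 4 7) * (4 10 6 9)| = |(0 11 2 8 3 9 4)(1 7)(6 10)| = 14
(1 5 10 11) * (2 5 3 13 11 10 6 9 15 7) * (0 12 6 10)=(0 12 6 9 15 7 2 5 10)(1 3 13 11)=[12, 3, 5, 13, 4, 10, 9, 2, 8, 15, 0, 1, 6, 11, 14, 7]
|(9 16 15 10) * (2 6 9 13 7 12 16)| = 6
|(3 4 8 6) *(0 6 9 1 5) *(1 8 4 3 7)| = 10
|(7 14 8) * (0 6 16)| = 3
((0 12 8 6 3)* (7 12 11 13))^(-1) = (0 3 6 8 12 7 13 11)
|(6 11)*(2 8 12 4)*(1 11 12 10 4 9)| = 20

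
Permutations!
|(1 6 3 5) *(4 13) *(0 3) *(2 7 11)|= 30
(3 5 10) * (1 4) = (1 4)(3 5 10) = [0, 4, 2, 5, 1, 10, 6, 7, 8, 9, 3]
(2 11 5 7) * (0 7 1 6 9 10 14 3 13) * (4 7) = (0 4 7 2 11 5 1 6 9 10 14 3 13) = [4, 6, 11, 13, 7, 1, 9, 2, 8, 10, 14, 5, 12, 0, 3]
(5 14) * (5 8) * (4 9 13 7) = (4 9 13 7)(5 14 8) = [0, 1, 2, 3, 9, 14, 6, 4, 5, 13, 10, 11, 12, 7, 8]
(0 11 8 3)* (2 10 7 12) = [11, 1, 10, 0, 4, 5, 6, 12, 3, 9, 7, 8, 2] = (0 11 8 3)(2 10 7 12)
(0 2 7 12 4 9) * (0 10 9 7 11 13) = [2, 1, 11, 3, 7, 5, 6, 12, 8, 10, 9, 13, 4, 0] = (0 2 11 13)(4 7 12)(9 10)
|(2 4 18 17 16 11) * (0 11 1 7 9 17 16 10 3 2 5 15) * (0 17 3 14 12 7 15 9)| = |(0 11 5 9 3 2 4 18 16 1 15 17 10 14 12 7)| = 16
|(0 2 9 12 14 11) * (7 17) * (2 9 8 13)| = |(0 9 12 14 11)(2 8 13)(7 17)| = 30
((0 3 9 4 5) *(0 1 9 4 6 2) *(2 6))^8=(0 3 4 5 1 9 2)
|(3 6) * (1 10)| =2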